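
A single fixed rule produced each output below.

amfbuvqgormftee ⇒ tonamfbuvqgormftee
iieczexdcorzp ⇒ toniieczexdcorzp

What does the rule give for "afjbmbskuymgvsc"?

Rule — prepend "ton".
So "afjbmbskuymgvsc" becomes "tonafjbmbskuymgvsc".

tonafjbmbskuymgvsc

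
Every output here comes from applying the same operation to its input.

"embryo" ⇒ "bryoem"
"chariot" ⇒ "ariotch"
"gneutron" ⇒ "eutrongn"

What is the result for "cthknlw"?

The transformation: move the first 2 characters to the end (rotate left by 2).
Applying that to "cthknlw" gives "hknlwct".

hknlwct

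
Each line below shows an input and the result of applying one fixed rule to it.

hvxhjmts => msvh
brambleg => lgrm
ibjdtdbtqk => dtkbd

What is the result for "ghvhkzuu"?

The rule is to keep every other character starting from the second (positions 2nd, 4th, 6th, ...), then move the first 2 characters to the end (rotate left by 2).
Applying both steps to "ghvhkzuu": "hhzu", then "zuhh".

zuhh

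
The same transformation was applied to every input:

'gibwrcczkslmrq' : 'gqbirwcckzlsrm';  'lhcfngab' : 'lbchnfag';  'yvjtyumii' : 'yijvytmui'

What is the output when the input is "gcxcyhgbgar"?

grxcycghgba

The pattern: move the last character to the front, then swap each adjacent pair of characters (1↔2, 3↔4, ...).
Applying that to "gcxcyhgbgar" gives "grxcycghgba".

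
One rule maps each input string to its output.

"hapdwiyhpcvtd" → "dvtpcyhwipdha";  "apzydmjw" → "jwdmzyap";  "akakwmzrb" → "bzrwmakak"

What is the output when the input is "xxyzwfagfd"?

What's happening: swap each adjacent pair of characters (1↔2, 3↔4, ...), then reverse the string.
Starting from "xxyzwfagfd": after the first operation, "xxzyfwgadf"; after the second, "fdagwfyzxx".

fdagwfyzxx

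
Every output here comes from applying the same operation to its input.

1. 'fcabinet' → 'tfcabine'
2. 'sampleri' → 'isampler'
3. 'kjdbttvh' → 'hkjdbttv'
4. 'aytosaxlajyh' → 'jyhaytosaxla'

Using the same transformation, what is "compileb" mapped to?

bcompile

What's happening: swap the front and back halves of the string, then move the first 3 characters to the end (rotate left by 3).
So "compileb" becomes "bcompile".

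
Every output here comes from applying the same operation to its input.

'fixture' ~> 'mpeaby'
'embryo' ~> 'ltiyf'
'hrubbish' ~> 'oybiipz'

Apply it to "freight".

Rule — shift every letter 7 places forward in the alphabet (wrapping around), then delete the last character.
On "freight": the first step gives "mylpnoa", and the second then gives "mylpno".

mylpno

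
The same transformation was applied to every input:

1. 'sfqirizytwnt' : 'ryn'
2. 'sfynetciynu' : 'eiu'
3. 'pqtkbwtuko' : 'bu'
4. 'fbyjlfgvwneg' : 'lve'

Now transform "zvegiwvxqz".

Rule — delete the first 3 characters, then keep one character in every 3, starting at position 2 (positions 2nd, 5th, 8th, ...).
For "zvegiwvxqz" the result is "ix".

ix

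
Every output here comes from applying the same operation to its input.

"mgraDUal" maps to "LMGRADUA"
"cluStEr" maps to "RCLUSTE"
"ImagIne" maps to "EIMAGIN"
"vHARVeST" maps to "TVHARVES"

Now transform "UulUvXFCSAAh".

HUULUVXFCSAA

In each case the input is transformed by: move the last character to the front, then convert every letter to uppercase.
For "UulUvXFCSAAh", step one produces "hUulUvXFCSAA"; step two turns that into "HUULUVXFCSAA".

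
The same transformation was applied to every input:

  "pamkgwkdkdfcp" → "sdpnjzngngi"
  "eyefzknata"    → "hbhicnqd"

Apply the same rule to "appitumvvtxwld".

dsslwxpyywaz

Rule — delete the last 2 characters, then shift every letter 3 places forward in the alphabet (wrapping around).
Applying both steps to "appitumvvtxwld": "appitumvvtxw", then "dsslwxpyywaz".
(Check on "pamkgwkdkdfcp": → "pamkgwkdkdf" → "sdpnjzngngi" ✓)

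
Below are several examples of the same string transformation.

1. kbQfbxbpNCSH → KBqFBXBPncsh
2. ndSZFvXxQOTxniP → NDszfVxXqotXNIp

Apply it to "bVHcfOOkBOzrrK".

BvhCFooKboZRRk

Looking at the pairs, the operation is to flip the case of every letter.
Applying that to "bVHcfOOkBOzrrK" gives "BvhCFooKboZRRk".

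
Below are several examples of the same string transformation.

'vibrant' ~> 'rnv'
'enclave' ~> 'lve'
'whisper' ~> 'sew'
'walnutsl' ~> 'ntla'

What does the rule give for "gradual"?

The transformation: move the first 2 characters to the end (rotate left by 2), then keep every other character starting from the second (positions 2nd, 4th, 6th, ...).
For "gradual", step one produces "adualgr"; step two turns that into "dag".

dag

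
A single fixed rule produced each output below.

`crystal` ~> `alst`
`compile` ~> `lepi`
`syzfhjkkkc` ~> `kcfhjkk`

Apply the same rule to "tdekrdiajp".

Each output is the input with this applied: delete the first 3 characters, then move the last 2 characters to the front (rotate right by 2).
"tdekrdiajp" → "krdiajp" → "jpkrdia".
(Check on "syzfhjkkkc": → "fhjkkkc" → "kcfhjkk" ✓)

jpkrdia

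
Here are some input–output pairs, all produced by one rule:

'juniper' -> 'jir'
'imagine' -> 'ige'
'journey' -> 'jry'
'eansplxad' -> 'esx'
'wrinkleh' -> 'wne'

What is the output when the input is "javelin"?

Each output is the input with this applied: keep one character in every 3, starting at position 1 (positions 1st, 4th, 7th, ...).
Doing the same to "javelin": "jen".

jen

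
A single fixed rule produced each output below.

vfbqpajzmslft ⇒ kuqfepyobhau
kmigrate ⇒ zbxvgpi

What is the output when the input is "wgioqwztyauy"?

lvxdfloinpj

Rule — shift every letter 11 places backward in the alphabet (wrapping around), then delete the last character.
On "wgioqwztyauy": the first step gives "lvxdfloinpjn", and the second then gives "lvxdfloinpj".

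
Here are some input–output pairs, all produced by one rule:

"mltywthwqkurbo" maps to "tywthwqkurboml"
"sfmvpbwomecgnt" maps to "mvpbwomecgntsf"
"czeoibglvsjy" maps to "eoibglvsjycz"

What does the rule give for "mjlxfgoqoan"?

lxfgoqoanmj

Looking at the pairs, the operation is to move the first 2 characters to the end (rotate left by 2).
"mjlxfgoqoan" → "lxfgoqoanmj".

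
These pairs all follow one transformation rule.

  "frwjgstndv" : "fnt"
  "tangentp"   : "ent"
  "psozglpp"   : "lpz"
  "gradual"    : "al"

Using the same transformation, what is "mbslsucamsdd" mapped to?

Rule — sort the characters into alphabetical order, then keep one character in every 3, starting at position 2 (positions 2nd, 5th, 8th, ...).
Doing the same to "mbslsucamsdd": "bdms".

bdms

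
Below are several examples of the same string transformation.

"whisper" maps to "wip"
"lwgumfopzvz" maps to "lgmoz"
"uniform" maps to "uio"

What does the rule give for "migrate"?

mga

The pattern: keep every other character starting from the first (positions 1st, 3rd, 5th, ...), then delete the last character.
Working it through for "migrate": intermediate "mgae", final "mga".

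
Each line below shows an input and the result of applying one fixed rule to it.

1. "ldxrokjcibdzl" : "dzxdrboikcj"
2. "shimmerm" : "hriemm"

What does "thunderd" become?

Each output is the input with this applied: take characters alternately from the front and the back (1st, last, 2nd, 2nd-last, ...), then delete the first 2 characters.
"thunderd" → "hruend".

hruend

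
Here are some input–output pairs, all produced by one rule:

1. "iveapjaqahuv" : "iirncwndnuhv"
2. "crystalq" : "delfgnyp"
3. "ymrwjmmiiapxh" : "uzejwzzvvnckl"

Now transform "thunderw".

juhaqreg

In each case the input is transformed by: shift every letter 13 places forward in the alphabet (wrapping around) — i.e. ROT13, then swap the first and last characters.
On "thunderw": the first step gives "guhaqrej", and the second then gives "juhaqreg".
(Check on "crystalq": → "pelfgnyd" → "delfgnyp" ✓)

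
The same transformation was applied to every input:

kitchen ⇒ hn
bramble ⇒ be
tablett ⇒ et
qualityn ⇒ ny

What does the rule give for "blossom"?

sm

What's happening: swap each adjacent pair of characters (1↔2, 3↔4, ...), then keep only the last 2 characters.
On "blossom": the first step gives "lbsoosm", and the second then gives "sm".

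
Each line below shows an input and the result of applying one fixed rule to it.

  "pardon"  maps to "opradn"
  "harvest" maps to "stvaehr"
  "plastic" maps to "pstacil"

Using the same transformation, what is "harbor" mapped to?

orrabh

What's happening: sort the characters into alphabetical order, then move the last 3 characters to the front (rotate right by 3).
Working it through for "harbor": intermediate "abhorr", final "orrabh".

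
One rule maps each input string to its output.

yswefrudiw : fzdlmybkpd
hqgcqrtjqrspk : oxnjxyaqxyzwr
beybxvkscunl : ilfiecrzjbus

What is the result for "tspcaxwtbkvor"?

Looking at the pairs, the operation is to shift every letter 7 places forward in the alphabet (wrapping around).
Doing the same to "tspcaxwtbkvor": "azwjhedaircvy".

azwjhedaircvy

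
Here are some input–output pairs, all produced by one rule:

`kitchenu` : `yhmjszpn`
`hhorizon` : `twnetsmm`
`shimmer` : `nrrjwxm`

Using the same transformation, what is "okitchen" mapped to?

Rule — shift every letter 5 places forward in the alphabet (wrapping around), then move the first 2 characters to the end (rotate left by 2).
For "okitchen", step one produces "tpnyhmjs"; step two turns that into "nyhmjstp".

nyhmjstp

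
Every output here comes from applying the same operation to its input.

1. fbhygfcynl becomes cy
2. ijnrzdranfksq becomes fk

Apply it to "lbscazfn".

Looking at the pairs, the operation is to move the last 2 characters to the front (rotate right by 2), then keep only the last 2 characters.
Starting from "lbscazfn": after the first operation, "fnlbscaz"; after the second, "az".

az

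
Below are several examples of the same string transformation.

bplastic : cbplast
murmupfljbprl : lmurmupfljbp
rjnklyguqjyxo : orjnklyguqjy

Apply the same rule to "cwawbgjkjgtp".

What's happening: move the last character to the front, then delete the last character.
For "cwawbgjkjgtp", step one produces "pcwawbgjkjgt"; step two turns that into "pcwawbgjkjg".

pcwawbgjkjg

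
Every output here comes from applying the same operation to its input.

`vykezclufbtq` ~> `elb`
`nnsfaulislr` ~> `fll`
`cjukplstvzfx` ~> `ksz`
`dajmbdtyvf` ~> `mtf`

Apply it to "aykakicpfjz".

acj

In each case the input is transformed by: delete the first 2 characters, then keep one character in every 3, starting at position 2 (positions 2nd, 5th, 8th, ...).
"aykakicpfjz" → "kakicpfjz" → "acj".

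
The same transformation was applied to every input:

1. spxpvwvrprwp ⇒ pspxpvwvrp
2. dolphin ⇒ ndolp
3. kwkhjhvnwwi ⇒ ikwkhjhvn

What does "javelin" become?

In each case the input is transformed by: move the last 3 characters to the front (rotate right by 3), then delete the first 2 characters.
For "javelin" the result is "njave".
(Check on "spxpvwvrprwp": → "rwpspxpvwvrp" → "pspxpvwvrp" ✓)

njave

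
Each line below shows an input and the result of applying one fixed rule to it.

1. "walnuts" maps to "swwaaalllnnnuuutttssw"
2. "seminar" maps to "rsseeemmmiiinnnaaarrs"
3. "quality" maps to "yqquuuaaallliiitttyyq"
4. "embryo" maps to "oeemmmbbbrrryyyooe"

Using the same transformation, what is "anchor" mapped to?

raannnccchhhooorra

What's happening: repeat every character 3 times, then swap the first and last characters.
On "anchor" that produces "raannnccchhhooorra".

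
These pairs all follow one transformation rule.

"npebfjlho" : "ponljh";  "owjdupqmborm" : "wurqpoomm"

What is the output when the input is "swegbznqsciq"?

zwssqqnig

The pattern: sort the characters into reverse alphabetical order, then delete the last 3 characters.
So "swegbznqsciq" becomes "zwssqqnig".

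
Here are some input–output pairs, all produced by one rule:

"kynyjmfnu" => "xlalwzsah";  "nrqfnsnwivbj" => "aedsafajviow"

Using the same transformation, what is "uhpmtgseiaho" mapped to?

huczgtfrvnub

In each case the input is transformed by: shift every letter 13 places forward in the alphabet (wrapping around) — i.e. ROT13.
For "uhpmtgseiaho" the result is "huczgtfrvnub".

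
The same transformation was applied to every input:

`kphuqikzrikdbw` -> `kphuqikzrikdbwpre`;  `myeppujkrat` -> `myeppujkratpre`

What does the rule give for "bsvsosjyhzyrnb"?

bsvsosjyhzyrnbpre

The pattern: append "pre".
"bsvsosjyhzyrnb" → "bsvsosjyhzyrnbpre".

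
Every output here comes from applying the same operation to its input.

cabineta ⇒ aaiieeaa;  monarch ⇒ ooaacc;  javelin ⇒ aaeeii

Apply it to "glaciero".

What's happening: keep every other character starting from the second (positions 2nd, 4th, 6th, ...), then double every character.
For "glaciero", step one produces "lceo"; step two turns that into "llcceeoo".

llcceeoo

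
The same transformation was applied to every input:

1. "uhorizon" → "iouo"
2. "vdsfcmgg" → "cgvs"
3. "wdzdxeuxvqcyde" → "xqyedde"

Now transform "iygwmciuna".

Rule — swap the front and back halves of the string, then keep every other character starting from the first (positions 1st, 3rd, 5th, ...).
"iygwmciuna" → "ciunaiygwm" → "cuayw".

cuayw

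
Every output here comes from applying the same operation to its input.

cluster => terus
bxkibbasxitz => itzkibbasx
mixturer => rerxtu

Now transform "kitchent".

enttch

The rule is to delete the first 2 characters, then move the last 3 characters to the front (rotate right by 3).
On "kitchent": the first step gives "tchent", and the second then gives "enttch".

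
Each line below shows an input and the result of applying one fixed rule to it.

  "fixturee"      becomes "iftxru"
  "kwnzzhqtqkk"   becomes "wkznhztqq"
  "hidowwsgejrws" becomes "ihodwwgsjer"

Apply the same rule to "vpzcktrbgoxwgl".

Each output is the input with this applied: delete the last 2 characters, then swap each adjacent pair of characters (1↔2, 3↔4, ...).
For "vpzcktrbgoxwgl", step one produces "vpzcktrbgoxw"; step two turns that into "pvcztkbrogwx".

pvcztkbrogwx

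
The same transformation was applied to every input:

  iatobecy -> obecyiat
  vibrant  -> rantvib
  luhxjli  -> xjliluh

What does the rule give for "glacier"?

Rule — move the first 3 characters to the end (rotate left by 3).
For "glacier" the result is "ciergla".

ciergla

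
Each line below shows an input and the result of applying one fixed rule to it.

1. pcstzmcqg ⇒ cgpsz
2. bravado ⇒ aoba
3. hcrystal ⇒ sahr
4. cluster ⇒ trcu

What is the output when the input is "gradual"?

In each case the input is transformed by: keep every other character starting from the first (positions 1st, 3rd, 5th, ...), then move the last 2 characters to the front (rotate right by 2).
On "gradual": the first step gives "gaul", and the second then gives "ulga".

ulga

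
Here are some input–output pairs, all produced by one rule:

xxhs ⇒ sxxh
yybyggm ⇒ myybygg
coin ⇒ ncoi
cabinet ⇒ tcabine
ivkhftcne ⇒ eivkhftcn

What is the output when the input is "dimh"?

The pattern: move the last character to the front.
So "dimh" becomes "hdim".

hdim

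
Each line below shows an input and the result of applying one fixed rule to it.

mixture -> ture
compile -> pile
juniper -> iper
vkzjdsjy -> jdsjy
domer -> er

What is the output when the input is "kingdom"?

gdom

What's happening: delete the first 3 characters.
Applying that to "kingdom" gives "gdom".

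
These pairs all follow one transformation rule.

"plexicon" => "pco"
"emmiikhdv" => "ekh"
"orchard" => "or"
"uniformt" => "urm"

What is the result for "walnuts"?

wt

Each output is the input with this applied: swap each adjacent pair of characters (1↔2, 3↔4, ...), then keep one character in every 3, starting at position 2 (positions 2nd, 5th, 8th, ...).
"walnuts" → "awnltus" → "wt".
(Check on "emmiikhdv": → "meimkidhv" → "ekh" ✓)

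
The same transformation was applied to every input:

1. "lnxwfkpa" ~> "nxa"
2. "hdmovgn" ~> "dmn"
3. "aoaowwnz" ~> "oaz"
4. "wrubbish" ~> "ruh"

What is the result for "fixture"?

ixe

What's happening: swap each adjacent pair of characters (1↔2, 3↔4, ...), then keep one character in every 3, starting at position 1 (positions 1st, 4th, 7th, ...).
Applying both steps to "fixture": "iftxrue", then "ixe".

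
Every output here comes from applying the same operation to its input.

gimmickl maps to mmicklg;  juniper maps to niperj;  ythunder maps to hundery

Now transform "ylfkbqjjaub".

fkbqjjauby

Rule — move the first 2 characters to the end (rotate left by 2), then delete the last character.
On "ylfkbqjjaub": the first step gives "fkbqjjaubyl", and the second then gives "fkbqjjauby".
(Check on "gimmickl": → "mmicklgi" → "mmicklg" ✓)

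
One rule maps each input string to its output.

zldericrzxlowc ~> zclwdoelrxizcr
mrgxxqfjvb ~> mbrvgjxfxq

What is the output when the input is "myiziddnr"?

The rule is to take characters alternately from the front and the back (1st, last, 2nd, 2nd-last, ...).
So "myiziddnr" becomes "mrynidzdi".

mrynidzdi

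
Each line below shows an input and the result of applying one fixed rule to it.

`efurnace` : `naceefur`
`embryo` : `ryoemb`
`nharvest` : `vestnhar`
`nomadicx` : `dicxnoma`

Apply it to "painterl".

terlpain

The transformation: swap the front and back halves of the string.
For "painterl" the result is "terlpain".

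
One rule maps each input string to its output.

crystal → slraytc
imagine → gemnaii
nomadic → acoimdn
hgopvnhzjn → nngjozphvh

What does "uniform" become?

The pattern: take characters alternately from the front and the back (1st, last, 2nd, 2nd-last, ...), then swap the first and last characters.
Working it through for "uniform": intermediate "umnriof", final "fmnriou".
(Check on "hgopvnhzjn": → "hngjozphvn" → "nngjozphvh" ✓)

fmnriou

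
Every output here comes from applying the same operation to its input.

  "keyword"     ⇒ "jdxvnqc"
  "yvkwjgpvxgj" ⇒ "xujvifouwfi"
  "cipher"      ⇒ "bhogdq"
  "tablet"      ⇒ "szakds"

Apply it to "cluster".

bktrsdq

The transformation: shift every letter 1 place backward in the alphabet (wrapping around).
So "cluster" becomes "bktrsdq".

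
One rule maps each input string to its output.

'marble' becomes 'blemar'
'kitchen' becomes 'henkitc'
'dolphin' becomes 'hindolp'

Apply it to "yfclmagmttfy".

The transformation: move the last 3 characters to the front (rotate right by 3).
So "yfclmagmttfy" becomes "tfyyfclmagmt".

tfyyfclmagmt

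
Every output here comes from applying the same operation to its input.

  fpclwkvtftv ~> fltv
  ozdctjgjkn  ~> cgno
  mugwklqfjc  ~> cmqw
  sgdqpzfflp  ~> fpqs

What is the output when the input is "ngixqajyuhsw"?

Looking at the pairs, the operation is to keep one character in every 3, starting at position 1 (positions 1st, 4th, 7th, ...), then sort the characters into alphabetical order.
For "ngixqajyuhsw" the result is "hjnx".

hjnx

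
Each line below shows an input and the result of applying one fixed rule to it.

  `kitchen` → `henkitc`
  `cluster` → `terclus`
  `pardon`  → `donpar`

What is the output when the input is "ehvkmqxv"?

Looking at the pairs, the operation is to move the last 3 characters to the front (rotate right by 3).
So "ehvkmqxv" becomes "qxvehvkm".

qxvehvkm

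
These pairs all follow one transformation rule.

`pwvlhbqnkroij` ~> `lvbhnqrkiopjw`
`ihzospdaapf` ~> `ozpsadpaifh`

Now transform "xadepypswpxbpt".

In each case the input is transformed by: move the first 2 characters to the end (rotate left by 2), then swap each adjacent pair of characters (1↔2, 3↔4, ...).
Starting from "xadepypswpxbpt": after the first operation, "depypswpxbptxa"; after the second, "edypsppwbxtpax".

edypsppwbxtpax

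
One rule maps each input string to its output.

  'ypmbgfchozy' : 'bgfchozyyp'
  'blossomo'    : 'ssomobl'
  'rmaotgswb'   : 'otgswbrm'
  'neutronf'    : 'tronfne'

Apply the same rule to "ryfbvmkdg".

bvmkdgry

The transformation: move the first 2 characters to the end (rotate left by 2), then delete the first character.
Working it through for "ryfbvmkdg": intermediate "fbvmkdgry", final "bvmkdgry".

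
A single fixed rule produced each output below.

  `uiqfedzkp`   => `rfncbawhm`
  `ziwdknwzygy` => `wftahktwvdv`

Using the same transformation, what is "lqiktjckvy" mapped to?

infhqgzhsv

What's happening: shift every letter 3 places backward in the alphabet (wrapping around).
Applying that to "lqiktjckvy" gives "infhqgzhsv".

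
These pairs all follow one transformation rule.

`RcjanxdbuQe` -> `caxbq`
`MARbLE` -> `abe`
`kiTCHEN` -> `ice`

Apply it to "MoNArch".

The rule is to keep every other character starting from the second (positions 2nd, 4th, 6th, ...), then convert every letter to lowercase.
Working it through for "MoNArch": intermediate "oAc", final "oac".

oac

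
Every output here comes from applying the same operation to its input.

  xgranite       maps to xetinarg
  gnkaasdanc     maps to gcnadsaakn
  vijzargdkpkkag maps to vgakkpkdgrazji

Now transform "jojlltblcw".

In each case the input is transformed by: reverse the string, then move the last character to the front.
On "jojlltblcw": the first step gives "wclbtlljoj", and the second then gives "jwclbtlljo".
(Check on "gnkaasdanc": → "cnadsaakng" → "gcnadsaakn" ✓)

jwclbtlljo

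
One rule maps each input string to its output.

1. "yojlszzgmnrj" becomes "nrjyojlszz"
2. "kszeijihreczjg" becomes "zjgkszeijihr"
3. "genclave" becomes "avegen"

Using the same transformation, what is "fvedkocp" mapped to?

ocpfve

The transformation: move the last 3 characters to the front (rotate right by 3), then delete the last 2 characters.
"fvedkocp" → "ocpfvedk" → "ocpfve".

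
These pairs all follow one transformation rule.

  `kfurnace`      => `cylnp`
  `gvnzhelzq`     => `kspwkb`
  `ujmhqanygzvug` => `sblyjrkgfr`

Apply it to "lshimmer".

Looking at the pairs, the operation is to shift every letter 11 places forward in the alphabet (wrapping around), then delete the first 3 characters.
Applying both steps to "lshimmer": "wdstxxpc", then "txxpc".

txxpc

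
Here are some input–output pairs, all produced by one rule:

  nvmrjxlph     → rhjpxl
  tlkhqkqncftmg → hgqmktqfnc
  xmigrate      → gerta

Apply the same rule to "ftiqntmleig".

Looking at the pairs, the operation is to delete the first 3 characters, then take characters alternately from the front and the back (1st, last, 2nd, 2nd-last, ...).
On "ftiqntmleig": the first step gives "qntmleig", and the second then gives "qgniteml".
(Check on "tlkhqkqncftmg": → "hqkqncftmg" → "hgqmktqfnc" ✓)

qgniteml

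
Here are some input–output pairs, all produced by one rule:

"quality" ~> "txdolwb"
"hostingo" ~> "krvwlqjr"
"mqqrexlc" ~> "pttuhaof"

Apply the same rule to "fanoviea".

Each output is the input with this applied: shift every letter 3 places forward in the alphabet (wrapping around).
So "fanoviea" becomes "idqrylhd".

idqrylhd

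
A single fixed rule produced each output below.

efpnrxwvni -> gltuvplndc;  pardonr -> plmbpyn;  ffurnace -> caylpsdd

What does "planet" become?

rclyjn

The rule is to shift every letter 2 places backward in the alphabet (wrapping around), then reverse the string.
For "planet" the result is "rclyjn".
(Check on "ffurnace": → "ddsplyac" → "caylpsdd" ✓)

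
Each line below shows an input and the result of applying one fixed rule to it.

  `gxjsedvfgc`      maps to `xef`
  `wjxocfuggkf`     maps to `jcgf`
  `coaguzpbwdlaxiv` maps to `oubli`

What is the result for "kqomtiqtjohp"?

Each output is the input with this applied: keep one character in every 3, starting at position 2 (positions 2nd, 5th, 8th, ...).
For "kqomtiqtjohp" the result is "qtth".

qtth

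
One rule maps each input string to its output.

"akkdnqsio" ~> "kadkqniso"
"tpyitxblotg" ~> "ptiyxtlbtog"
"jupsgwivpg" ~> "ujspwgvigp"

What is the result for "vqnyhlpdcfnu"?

qvynlhdpfcun

Rule — swap each adjacent pair of characters (1↔2, 3↔4, ...).
Applying that to "vqnyhlpdcfnu" gives "qvynlhdpfcun".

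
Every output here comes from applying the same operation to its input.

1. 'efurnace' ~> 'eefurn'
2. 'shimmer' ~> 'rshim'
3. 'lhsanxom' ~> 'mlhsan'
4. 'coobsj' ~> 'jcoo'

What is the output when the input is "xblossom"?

mxblos

Looking at the pairs, the operation is to move the last character to the front, then delete the last 2 characters.
For "xblossom", step one produces "mxblosso"; step two turns that into "mxblos".
(Check on "coobsj": → "jcoobs" → "jcoo" ✓)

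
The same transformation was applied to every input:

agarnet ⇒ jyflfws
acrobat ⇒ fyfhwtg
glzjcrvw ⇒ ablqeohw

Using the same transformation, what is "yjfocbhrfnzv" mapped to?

eadokthgmwks

Rule — shift every letter 5 places forward in the alphabet (wrapping around), then move the last 2 characters to the front (rotate right by 2).
"yjfocbhrfnzv" → "eadokthgmwks".
(Check on "glzjcrvw": → "lqeohwab" → "ablqeohw" ✓)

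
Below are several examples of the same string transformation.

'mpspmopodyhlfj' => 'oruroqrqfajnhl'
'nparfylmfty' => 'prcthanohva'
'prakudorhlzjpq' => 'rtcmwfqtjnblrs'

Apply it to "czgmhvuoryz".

ebiojxwqtab

The transformation: shift every letter 2 places forward in the alphabet (wrapping around).
On "czgmhvuoryz" that produces "ebiojxwqtab".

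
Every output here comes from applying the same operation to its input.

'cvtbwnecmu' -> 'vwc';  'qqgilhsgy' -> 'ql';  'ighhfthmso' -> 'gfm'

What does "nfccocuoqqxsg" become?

Looking at the pairs, the operation is to delete the last 2 characters, then keep one character in every 3, starting at position 2 (positions 2nd, 5th, 8th, ...).
Starting from "nfccocuoqqxsg": after the first operation, "nfccocuoqqx"; after the second, "foox".

foox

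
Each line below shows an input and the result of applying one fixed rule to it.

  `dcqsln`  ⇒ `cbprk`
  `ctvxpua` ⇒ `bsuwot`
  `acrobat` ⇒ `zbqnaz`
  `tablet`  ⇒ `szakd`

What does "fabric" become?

Each output is the input with this applied: delete the last character, then shift every letter 1 place backward in the alphabet (wrapping around).
"fabric" → "fabri" → "ezaqh".

ezaqh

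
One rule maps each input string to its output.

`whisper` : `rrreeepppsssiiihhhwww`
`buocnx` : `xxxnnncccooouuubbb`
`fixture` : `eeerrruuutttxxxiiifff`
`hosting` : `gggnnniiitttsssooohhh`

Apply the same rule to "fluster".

The pattern: repeat every character 3 times, then reverse the string.
Applying both steps to "fluster": "fffllluuusssttteeerrr", then "rrreeetttsssuuulllfff".

rrreeetttsssuuulllfff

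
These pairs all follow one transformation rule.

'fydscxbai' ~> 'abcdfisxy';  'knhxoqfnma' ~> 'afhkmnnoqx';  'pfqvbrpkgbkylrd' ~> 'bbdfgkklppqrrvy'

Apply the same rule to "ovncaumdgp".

Rule — sort the characters into alphabetical order.
"ovncaumdgp" → "acdgmnopuv".

acdgmnopuv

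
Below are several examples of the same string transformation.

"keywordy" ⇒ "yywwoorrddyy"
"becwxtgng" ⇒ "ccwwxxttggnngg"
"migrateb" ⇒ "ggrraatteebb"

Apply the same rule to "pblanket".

llaannkkeett

The transformation: delete the first 2 characters, then double every character.
So "pblanket" becomes "llaannkkeett".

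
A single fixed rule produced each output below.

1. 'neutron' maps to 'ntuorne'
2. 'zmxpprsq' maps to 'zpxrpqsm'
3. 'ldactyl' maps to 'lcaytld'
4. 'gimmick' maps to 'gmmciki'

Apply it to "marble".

mbrela

What's happening: swap each adjacent pair of characters (1↔2, 3↔4, ...), then move the first character to the end.
"marble" → "ambrel" → "mbrela".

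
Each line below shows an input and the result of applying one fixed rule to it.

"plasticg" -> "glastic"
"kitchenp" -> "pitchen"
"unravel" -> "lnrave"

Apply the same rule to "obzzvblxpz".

In each case the input is transformed by: delete the first character, then move the last character to the front.
On "obzzvblxpz": the first step gives "bzzvblxpz", and the second then gives "zbzzvblxp".
(Check on "kitchenp": → "itchenp" → "pitchen" ✓)

zbzzvblxp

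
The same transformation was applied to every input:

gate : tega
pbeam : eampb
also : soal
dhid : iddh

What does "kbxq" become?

xqkb

Each output is the input with this applied: move the first 2 characters to the end (rotate left by 2).
So "kbxq" becomes "xqkb".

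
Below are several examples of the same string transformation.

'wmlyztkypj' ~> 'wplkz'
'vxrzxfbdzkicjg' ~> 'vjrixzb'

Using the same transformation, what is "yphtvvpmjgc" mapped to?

Looking at the pairs, the operation is to keep every other character starting from the first (positions 1st, 3rd, 5th, ...), then take characters alternately from the front and the back (1st, last, 2nd, 2nd-last, ...).
Doing the same to "yphtvvpmjgc": "ychjvp".

ychjvp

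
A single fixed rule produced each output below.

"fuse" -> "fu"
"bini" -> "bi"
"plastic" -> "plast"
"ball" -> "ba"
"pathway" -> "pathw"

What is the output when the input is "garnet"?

The transformation: delete the last 2 characters.
For "garnet" the result is "garn".

garn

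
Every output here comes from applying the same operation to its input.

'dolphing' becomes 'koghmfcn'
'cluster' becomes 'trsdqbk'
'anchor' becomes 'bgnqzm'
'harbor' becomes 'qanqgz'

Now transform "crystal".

xrszkbq

Looking at the pairs, the operation is to move the first 2 characters to the end (rotate left by 2), then shift every letter 1 place backward in the alphabet (wrapping around).
On "crystal" that produces "xrszkbq".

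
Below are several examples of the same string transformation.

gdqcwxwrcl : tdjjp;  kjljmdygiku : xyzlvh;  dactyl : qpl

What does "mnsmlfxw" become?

zfyk

The rule is to shift every letter 13 places forward in the alphabet (wrapping around) — i.e. ROT13, then keep every other character starting from the first (positions 1st, 3rd, 5th, ...).
"mnsmlfxw" → "zafzyskj" → "zfyk".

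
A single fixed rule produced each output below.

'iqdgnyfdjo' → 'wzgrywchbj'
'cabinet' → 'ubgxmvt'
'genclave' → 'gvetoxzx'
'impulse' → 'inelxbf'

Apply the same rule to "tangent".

gzxgmmt

What's happening: shift every letter 7 places backward in the alphabet (wrapping around), then move the first 2 characters to the end (rotate left by 2).
Working it through for "tangent": intermediate "mtgzxgm", final "gzxgmmt".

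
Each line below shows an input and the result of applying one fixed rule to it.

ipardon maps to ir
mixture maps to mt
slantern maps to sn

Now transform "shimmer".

The pattern: move the last 2 characters to the front (rotate right by 2), then keep one character in every 3, starting at position 3 (positions 3rd, 6th, 9th, ...).
For "shimmer", step one produces "ershimm"; step two turns that into "sm".

sm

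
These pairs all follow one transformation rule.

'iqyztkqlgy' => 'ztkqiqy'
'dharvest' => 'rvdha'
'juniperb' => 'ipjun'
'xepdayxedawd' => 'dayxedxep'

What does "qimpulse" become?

What's happening: delete the last 3 characters, then move the first 3 characters to the end (rotate left by 3).
On "qimpulse": the first step gives "qimpu", and the second then gives "puqim".
(Check on "xepdayxedawd": → "xepdayxed" → "dayxedxep" ✓)

puqim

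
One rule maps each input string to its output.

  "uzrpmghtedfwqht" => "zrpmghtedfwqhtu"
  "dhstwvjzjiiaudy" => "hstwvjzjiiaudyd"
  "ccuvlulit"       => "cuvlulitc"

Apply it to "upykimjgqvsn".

pykimjgqvsnu

The rule is to move the first character to the end.
"upykimjgqvsn" → "pykimjgqvsnu".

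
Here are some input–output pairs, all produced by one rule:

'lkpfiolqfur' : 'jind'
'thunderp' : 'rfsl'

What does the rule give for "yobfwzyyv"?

wmzd

The transformation: shift every letter 2 places backward in the alphabet (wrapping around), then keep only the first 4 characters.
For "yobfwzyyv", step one produces "wmzduxwwt"; step two turns that into "wmzd".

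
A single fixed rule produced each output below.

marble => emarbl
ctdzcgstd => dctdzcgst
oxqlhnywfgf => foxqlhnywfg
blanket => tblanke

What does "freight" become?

What's happening: move the last character to the front.
So "freight" becomes "tfreigh".

tfreigh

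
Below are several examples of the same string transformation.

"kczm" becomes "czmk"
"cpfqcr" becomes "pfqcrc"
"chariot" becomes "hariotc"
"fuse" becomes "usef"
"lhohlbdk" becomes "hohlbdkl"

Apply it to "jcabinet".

Looking at the pairs, the operation is to move the first character to the end.
For "jcabinet" the result is "cabinetj".

cabinetj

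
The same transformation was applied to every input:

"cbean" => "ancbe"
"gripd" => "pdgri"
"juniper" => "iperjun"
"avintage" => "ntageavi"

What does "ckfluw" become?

luwckf

Rule — move the first 3 characters to the end (rotate left by 3).
Doing the same to "ckfluw": "luwckf".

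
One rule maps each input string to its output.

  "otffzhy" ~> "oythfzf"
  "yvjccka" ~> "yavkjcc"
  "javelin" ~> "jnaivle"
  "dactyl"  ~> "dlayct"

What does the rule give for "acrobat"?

The transformation: take characters alternately from the front and the back (1st, last, 2nd, 2nd-last, ...).
"acrobat" → "atcarbo".

atcarbo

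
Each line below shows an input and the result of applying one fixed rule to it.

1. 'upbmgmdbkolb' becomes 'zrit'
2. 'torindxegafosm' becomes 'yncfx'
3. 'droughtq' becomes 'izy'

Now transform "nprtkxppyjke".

Looking at the pairs, the operation is to shift every letter 5 places forward in the alphabet (wrapping around), then keep one character in every 3, starting at position 1 (positions 1st, 4th, 7th, ...).
Working it through for "nprtkxppyjke": intermediate "suwypcuudopj", final "syuo".

syuo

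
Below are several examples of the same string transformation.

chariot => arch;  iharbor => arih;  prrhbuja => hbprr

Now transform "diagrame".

The rule is to delete the last 3 characters, then move the last 2 characters to the front (rotate right by 2).
"diagrame" → "diagr" → "grdia".

grdia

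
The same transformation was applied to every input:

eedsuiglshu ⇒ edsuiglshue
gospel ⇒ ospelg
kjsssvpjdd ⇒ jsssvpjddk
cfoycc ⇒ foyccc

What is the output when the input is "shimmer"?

The rule is to move the first character to the end.
Applying that to "shimmer" gives "himmers".

himmers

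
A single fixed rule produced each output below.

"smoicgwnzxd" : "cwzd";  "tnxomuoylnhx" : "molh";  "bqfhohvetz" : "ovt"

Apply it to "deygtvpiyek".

tpyk

The rule is to delete the first 3 characters, then keep every other character starting from the second (positions 2nd, 4th, 6th, ...).
"deygtvpiyek" → "gtvpiyek" → "tpyk".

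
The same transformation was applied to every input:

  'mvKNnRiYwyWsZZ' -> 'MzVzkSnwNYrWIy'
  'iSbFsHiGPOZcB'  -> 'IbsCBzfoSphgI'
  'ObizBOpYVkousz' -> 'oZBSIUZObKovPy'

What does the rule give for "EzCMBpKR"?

The pattern: flip the case of every letter, then take characters alternately from the front and the back (1st, last, 2nd, 2nd-last, ...).
On "EzCMBpKR" that produces "erZkcPmb".
(Check on "iSbFsHiGPOZcB": → "IsBfShIgpozCb" → "IbsCBzfoSphgI" ✓)

erZkcPmb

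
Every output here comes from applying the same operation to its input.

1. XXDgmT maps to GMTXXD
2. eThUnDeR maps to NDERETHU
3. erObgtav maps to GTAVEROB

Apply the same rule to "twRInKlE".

NKLETWRI

What's happening: swap the front and back halves of the string, then convert every letter to uppercase.
Applying both steps to "twRInKlE": "nKlEtwRI", then "NKLETWRI".
(Check on "XXDgmT": → "gmTXXD" → "GMTXXD" ✓)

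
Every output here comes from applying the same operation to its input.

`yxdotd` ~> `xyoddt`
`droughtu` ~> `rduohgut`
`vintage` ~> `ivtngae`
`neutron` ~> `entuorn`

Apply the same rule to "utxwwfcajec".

Looking at the pairs, the operation is to swap each adjacent pair of characters (1↔2, 3↔4, ...).
Doing the same to "utxwwfcajec": "tuwxfwacejc".

tuwxfwacejc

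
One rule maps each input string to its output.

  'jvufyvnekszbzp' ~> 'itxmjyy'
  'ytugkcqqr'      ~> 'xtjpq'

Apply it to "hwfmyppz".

gexo

The transformation: shift every letter 1 place backward in the alphabet (wrapping around), then keep every other character starting from the first (positions 1st, 3rd, 5th, ...).
"hwfmyppz" → "gvelxooy" → "gexo".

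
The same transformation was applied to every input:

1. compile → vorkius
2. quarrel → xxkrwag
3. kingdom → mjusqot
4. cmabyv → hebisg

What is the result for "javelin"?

Looking at the pairs, the operation is to shift every letter 6 places forward in the alphabet (wrapping around), then move the first 3 characters to the end (rotate left by 3).
Doing the same to "javelin": "krotpgb".

krotpgb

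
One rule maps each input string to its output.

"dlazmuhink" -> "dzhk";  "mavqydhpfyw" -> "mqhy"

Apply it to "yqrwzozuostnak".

Each output is the input with this applied: keep one character in every 3, starting at position 1 (positions 1st, 4th, 7th, ...).
So "yqrwzozuostnak" becomes "ywzsa".

ywzsa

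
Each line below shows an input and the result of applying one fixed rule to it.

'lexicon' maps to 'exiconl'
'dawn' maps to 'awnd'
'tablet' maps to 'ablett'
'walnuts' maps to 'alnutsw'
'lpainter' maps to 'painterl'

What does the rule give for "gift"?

iftg

The transformation: move the first character to the end.
Doing the same to "gift": "iftg".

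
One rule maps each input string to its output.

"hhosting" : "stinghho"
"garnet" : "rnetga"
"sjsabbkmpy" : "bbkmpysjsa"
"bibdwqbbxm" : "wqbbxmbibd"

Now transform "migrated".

Looking at the pairs, the operation is to swap the front and back halves of the string, then move the last character to the front.
Applying both steps to "migrated": "atedmigr", then "ratedmig".

ratedmig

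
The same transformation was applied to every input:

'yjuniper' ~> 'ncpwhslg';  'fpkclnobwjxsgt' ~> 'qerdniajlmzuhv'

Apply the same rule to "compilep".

jcnamkng

The pattern: move the last 3 characters to the front (rotate right by 3), then shift every letter 2 places backward in the alphabet (wrapping around).
Starting from "compilep": after the first operation, "lepcompi"; after the second, "jcnamkng".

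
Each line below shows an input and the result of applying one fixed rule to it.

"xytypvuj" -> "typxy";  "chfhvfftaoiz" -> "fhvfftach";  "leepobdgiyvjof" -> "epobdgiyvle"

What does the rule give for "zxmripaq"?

The transformation: delete the last 3 characters, then move the first 2 characters to the end (rotate left by 2).
For "zxmripaq", step one produces "zxmri"; step two turns that into "mrizx".
(Check on "xytypvuj": → "xytyp" → "typxy" ✓)

mrizx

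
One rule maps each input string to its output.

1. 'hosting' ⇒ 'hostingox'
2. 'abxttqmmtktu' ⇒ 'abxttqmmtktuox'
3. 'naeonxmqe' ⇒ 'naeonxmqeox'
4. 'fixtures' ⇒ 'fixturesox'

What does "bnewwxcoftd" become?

bnewwxcoftdox

What's happening: append "ox".
Applying that to "bnewwxcoftd" gives "bnewwxcoftdox".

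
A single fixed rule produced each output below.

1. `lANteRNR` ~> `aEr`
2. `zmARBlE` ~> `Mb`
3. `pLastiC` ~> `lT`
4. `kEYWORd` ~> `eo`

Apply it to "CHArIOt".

hi

Looking at the pairs, the operation is to flip the case of every letter, then keep one character in every 3, starting at position 2 (positions 2nd, 5th, 8th, ...).
"CHArIOt" → "chaRioT" → "hi".
(Check on "kEYWORd": → "KeyworD" → "eo" ✓)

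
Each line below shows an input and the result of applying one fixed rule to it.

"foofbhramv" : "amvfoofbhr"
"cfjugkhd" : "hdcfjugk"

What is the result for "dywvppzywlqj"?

wlqjdywvppzy

The transformation: swap the front and back halves of the string, then move the first 2 characters to the end (rotate left by 2).
Working it through for "dywvppzywlqj": intermediate "zywlqjdywvpp", final "wlqjdywvppzy".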